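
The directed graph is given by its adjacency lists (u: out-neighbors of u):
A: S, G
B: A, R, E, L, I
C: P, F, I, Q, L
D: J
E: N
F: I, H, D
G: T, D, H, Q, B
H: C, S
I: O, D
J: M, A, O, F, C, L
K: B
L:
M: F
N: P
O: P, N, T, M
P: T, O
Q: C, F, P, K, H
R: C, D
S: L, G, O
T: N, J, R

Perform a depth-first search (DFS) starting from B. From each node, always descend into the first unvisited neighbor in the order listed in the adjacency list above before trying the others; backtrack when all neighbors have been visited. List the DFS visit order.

B → A → S → L → G → T → N → P → O → M → F → I → D → J → C → Q → K → H → R → E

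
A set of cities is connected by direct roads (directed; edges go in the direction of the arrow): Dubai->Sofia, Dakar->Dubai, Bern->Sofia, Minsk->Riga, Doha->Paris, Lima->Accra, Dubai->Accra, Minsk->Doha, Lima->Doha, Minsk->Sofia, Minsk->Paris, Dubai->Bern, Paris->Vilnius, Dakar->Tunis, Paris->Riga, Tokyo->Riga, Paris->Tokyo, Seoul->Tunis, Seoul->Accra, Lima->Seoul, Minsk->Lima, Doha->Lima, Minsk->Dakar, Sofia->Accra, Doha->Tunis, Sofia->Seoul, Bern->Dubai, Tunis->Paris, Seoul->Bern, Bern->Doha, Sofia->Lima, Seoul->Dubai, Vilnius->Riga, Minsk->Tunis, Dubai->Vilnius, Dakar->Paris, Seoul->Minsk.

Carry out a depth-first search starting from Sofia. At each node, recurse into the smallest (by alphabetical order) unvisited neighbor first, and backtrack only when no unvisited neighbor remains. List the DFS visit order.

Sofia, Accra, Lima, Doha, Paris, Riga, Tokyo, Vilnius, Tunis, Seoul, Bern, Dubai, Minsk, Dakar

Visit Sofia
Sofia → Accra
Sofia → Lima
Lima → Doha
Doha → Paris
Paris → Riga
Paris → Tokyo
Paris → Vilnius
Doha → Tunis
Lima → Seoul
Seoul → Bern
Bern → Dubai
Seoul → Minsk
Minsk → Dakar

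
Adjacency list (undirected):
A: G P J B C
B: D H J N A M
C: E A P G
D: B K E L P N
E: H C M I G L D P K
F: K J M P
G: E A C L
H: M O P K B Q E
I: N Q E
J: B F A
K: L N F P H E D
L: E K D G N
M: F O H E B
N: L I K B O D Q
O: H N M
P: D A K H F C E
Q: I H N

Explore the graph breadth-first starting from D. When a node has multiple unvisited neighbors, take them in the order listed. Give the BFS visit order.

D → B → K → E → L → P → N → H → J → A → M → F → C → I → G → O → Q

Visit D; enqueue B, K, E, L, P, N → queue [B, K, E, L, P, N]
Visit B; enqueue H, J, A, M → queue [K, E, L, P, N, H, J, A, M]
Visit K; enqueue F → queue [E, L, P, N, H, J, A, M, F]
Visit E; enqueue C, I, G → queue [L, P, N, H, J, A, M, F, C, I, G]
Visit L → queue [P, N, H, J, A, M, F, C, I, G]
Visit P → queue [N, H, J, A, M, F, C, I, G]
Visit N; enqueue O, Q → queue [H, J, A, M, F, C, I, G, O, Q]
Visit H → queue [J, A, M, F, C, I, G, O, Q]
Visit J → queue [A, M, F, C, I, G, O, Q]
Visit A → queue [M, F, C, I, G, O, Q]
Visit M → queue [F, C, I, G, O, Q]
Visit F → queue [C, I, G, O, Q]
Visit C → queue [I, G, O, Q]
Visit I → queue [G, O, Q]
Visit G → queue [O, Q]
Visit O → queue [Q]
Visit Q → queue []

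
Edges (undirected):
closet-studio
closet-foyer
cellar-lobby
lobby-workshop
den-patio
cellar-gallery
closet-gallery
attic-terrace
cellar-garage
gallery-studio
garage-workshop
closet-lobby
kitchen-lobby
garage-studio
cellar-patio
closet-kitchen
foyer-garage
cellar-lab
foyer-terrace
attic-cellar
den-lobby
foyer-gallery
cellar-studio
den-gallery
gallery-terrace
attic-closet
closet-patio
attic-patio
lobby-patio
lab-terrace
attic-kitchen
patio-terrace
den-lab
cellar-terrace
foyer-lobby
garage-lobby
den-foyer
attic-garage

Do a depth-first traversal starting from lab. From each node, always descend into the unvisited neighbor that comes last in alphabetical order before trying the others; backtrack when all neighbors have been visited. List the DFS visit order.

lab terrace patio lobby workshop garage studio gallery foyer den closet kitchen attic cellar

Visit lab
lab → terrace
terrace → patio
patio → lobby
lobby → workshop
workshop → garage
garage → studio
studio → gallery
gallery → foyer
foyer → den
foyer → closet
closet → kitchen
kitchen → attic
attic → cellar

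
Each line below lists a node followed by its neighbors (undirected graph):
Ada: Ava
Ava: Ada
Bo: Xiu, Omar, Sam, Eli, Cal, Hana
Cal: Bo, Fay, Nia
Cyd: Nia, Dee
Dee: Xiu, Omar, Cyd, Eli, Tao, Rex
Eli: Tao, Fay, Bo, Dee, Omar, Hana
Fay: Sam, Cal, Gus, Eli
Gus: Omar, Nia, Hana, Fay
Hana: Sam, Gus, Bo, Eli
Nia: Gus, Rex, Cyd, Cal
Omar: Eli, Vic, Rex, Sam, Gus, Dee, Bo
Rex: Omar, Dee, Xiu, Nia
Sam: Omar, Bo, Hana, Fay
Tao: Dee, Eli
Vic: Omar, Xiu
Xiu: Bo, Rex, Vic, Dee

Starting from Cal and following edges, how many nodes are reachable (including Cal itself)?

15

BFS from Cal visits: Cal, Bo, Fay, Nia, Xiu, Omar, Sam, Eli, Hana, Gus, Rex, Cyd, Vic, Dee, Tao
Reachable nodes: 15 of 17 total.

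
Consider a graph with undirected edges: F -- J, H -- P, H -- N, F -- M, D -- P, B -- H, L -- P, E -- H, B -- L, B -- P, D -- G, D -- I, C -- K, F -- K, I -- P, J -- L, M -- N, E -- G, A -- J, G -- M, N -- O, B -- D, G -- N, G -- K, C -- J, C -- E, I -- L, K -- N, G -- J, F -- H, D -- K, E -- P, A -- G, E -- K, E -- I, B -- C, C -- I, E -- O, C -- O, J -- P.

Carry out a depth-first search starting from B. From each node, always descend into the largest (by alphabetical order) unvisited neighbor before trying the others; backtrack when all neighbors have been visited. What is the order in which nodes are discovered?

B, P, L, J, G, N, O, E, K, F, M, H, D, I, C, A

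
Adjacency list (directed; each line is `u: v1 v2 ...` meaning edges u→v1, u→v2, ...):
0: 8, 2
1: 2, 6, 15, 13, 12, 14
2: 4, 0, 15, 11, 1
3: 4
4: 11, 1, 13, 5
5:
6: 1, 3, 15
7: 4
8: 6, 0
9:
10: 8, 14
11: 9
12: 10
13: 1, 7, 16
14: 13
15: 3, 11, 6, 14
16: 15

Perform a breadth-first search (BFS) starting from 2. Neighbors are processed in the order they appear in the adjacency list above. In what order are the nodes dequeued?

Visit 2; enqueue 4, 0, 15, 11, 1 → queue [4, 0, 15, 11, 1]
Visit 4; enqueue 13, 5 → queue [0, 15, 11, 1, 13, 5]
Visit 0; enqueue 8 → queue [15, 11, 1, 13, 5, 8]
Visit 15; enqueue 3, 6, 14 → queue [11, 1, 13, 5, 8, 3, 6, 14]
Visit 11; enqueue 9 → queue [1, 13, 5, 8, 3, 6, 14, 9]
Visit 1; enqueue 12 → queue [13, 5, 8, 3, 6, 14, 9, 12]
Visit 13; enqueue 7, 16 → queue [5, 8, 3, 6, 14, 9, 12, 7, 16]
Visit 5 → queue [8, 3, 6, 14, 9, 12, 7, 16]
Visit 8 → queue [3, 6, 14, 9, 12, 7, 16]
Visit 3 → queue [6, 14, 9, 12, 7, 16]
Visit 6 → queue [14, 9, 12, 7, 16]
Visit 14 → queue [9, 12, 7, 16]
Visit 9 → queue [12, 7, 16]
Visit 12; enqueue 10 → queue [7, 16, 10]
Visit 7 → queue [16, 10]
Visit 16 → queue [10]
Visit 10 → queue []

2 → 4 → 0 → 15 → 11 → 1 → 13 → 5 → 8 → 3 → 6 → 14 → 9 → 12 → 7 → 16 → 10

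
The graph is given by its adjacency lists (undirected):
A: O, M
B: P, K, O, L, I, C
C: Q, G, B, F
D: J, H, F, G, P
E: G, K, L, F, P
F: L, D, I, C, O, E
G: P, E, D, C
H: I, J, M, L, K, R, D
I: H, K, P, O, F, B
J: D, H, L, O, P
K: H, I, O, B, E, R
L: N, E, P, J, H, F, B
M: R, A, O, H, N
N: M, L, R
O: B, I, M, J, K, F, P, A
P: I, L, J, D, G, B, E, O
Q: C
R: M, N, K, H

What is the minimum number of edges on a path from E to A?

3

Level 0: E
Level 1: F, G, K, L, P
Level 2: B, C, D, H, I, J, N, O, R
Level 3: A, M, Q
A first appears at level 3.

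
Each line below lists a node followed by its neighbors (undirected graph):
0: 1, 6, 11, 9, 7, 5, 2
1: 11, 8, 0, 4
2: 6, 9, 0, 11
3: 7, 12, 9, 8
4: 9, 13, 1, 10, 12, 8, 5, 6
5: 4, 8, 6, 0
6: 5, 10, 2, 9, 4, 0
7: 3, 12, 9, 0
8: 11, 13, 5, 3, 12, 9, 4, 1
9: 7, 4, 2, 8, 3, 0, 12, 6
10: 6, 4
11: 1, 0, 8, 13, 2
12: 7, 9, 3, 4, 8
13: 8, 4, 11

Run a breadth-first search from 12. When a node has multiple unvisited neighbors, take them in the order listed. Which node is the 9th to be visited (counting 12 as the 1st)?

6

Visit 12; enqueue 7, 9, 3, 4, 8 → queue [7, 9, 3, 4, 8]
Visit 7; enqueue 0 → queue [9, 3, 4, 8, 0]
Visit 9; enqueue 2, 6 → queue [3, 4, 8, 0, 2, 6]
Visit 3 → queue [4, 8, 0, 2, 6]
Visit 4; enqueue 13, 1, 10, 5 → queue [8, 0, 2, 6, 13, 1, 10, 5]
Visit 8; enqueue 11 → queue [0, 2, 6, 13, 1, 10, 5, 11]
Visit 0 → queue [2, 6, 13, 1, 10, 5, 11]
Visit 2 → queue [6, 13, 1, 10, 5, 11]
Visit 6 → queue [13, 1, 10, 5, 11]
Visit 13 → queue [1, 10, 5, 11]
Visit 1 → queue [10, 5, 11]
Visit 10 → queue [5, 11]
Visit 5 → queue [11]
Visit 11 → queue []

Visit order: 12, 7, 9, 3, 4, 8, 0, 2, 6, 13, 1, 10, 5, 11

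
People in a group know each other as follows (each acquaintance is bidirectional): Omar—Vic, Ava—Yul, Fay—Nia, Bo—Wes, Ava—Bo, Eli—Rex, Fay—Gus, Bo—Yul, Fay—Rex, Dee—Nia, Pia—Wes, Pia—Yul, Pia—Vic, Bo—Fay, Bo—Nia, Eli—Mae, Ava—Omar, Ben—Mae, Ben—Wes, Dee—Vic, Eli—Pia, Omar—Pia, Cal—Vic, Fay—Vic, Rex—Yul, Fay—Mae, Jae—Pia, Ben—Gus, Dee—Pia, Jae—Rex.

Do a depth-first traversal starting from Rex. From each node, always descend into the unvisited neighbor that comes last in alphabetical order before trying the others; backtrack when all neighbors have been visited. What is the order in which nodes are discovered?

Visit Rex
Rex → Yul
Yul → Pia
Pia → Wes
Wes → Bo
Bo → Nia
Nia → Fay
Fay → Vic
Vic → Omar
Omar → Ava
Vic → Dee
Vic → Cal
Fay → Mae
Mae → Eli
Mae → Ben
Ben → Gus
Pia → Jae

Rex → Yul → Pia → Wes → Bo → Nia → Fay → Vic → Omar → Ava → Dee → Cal → Mae → Eli → Ben → Gus → Jae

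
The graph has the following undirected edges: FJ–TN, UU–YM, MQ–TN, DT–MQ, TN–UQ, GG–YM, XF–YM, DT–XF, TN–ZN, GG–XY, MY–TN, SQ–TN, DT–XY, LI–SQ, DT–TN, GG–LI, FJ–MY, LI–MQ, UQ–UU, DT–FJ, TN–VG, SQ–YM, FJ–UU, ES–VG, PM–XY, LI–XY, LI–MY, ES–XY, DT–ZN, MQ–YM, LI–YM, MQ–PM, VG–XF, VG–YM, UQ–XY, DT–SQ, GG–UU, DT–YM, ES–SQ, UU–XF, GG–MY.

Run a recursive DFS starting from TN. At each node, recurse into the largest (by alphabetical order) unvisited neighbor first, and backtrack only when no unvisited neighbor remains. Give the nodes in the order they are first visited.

TN, ZN, DT, YM, XF, VG, ES, XY, UQ, UU, GG, MY, LI, SQ, MQ, PM, FJ

Visit TN
TN → ZN
ZN → DT
DT → YM
YM → XF
XF → VG
VG → ES
ES → XY
XY → UQ
UQ → UU
UU → GG
GG → MY
MY → LI
LI → SQ
LI → MQ
MQ → PM
MY → FJ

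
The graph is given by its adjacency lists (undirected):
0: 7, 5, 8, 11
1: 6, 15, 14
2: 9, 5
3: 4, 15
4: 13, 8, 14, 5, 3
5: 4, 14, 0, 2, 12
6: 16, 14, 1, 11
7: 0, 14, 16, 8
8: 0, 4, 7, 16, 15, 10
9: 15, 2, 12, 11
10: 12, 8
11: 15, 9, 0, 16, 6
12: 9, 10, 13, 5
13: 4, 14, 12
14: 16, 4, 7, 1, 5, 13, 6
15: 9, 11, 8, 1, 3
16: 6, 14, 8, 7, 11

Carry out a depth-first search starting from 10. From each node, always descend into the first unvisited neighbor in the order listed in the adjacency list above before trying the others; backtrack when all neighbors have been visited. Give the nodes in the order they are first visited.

Visit 10
10 → 12
12 → 9
9 → 15
15 → 11
11 → 0
0 → 7
7 → 14
14 → 16
16 → 6
6 → 1
16 → 8
8 → 4
4 → 13
4 → 5
5 → 2
4 → 3

10, 12, 9, 15, 11, 0, 7, 14, 16, 6, 1, 8, 4, 13, 5, 2, 3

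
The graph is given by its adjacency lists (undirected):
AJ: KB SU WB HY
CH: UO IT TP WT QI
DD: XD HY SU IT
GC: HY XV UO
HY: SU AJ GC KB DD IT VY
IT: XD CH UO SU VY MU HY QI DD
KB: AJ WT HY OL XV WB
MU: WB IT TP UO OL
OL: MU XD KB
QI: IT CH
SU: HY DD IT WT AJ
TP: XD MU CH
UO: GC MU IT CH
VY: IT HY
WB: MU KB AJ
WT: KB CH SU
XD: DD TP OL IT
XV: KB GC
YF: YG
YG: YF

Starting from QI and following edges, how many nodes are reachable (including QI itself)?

BFS from QI visits: QI, IT, CH, XD, UO, SU, VY, MU, HY, DD, TP, WT, OL, GC, AJ, WB, KB, XV
Reachable nodes: 18 of 20 total.

18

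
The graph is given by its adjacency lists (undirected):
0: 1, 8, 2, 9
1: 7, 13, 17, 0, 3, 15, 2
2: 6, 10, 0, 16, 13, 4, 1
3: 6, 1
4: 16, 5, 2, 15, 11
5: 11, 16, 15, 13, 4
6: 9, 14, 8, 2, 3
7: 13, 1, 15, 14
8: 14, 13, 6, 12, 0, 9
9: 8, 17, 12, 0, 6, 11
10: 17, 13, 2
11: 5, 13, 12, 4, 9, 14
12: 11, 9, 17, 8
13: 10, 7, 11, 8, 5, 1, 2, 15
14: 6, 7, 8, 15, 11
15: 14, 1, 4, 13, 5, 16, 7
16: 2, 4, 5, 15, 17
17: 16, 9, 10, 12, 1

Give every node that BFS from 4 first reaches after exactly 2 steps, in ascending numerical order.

Level 0: 4
Level 1: 2, 5, 11, 15, 16
Level 2: 0, 1, 6, 7, 9, 10, 12, 13, 14, 17
Level 3: 3, 8

0, 1, 6, 7, 9, 10, 12, 13, 14, 17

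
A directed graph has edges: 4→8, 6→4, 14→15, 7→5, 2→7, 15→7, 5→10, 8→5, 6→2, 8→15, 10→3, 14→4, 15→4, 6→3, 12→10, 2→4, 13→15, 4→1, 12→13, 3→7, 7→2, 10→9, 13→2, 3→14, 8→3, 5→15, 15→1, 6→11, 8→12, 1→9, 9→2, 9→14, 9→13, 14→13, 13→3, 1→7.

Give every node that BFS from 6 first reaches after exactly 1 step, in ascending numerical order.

Level 0: 6
Level 1: 2, 3, 4, 11
Level 2: 1, 7, 8, 14
Level 3: 5, 9, 12, 13, 15
Level 4: 10

2, 3, 4, 11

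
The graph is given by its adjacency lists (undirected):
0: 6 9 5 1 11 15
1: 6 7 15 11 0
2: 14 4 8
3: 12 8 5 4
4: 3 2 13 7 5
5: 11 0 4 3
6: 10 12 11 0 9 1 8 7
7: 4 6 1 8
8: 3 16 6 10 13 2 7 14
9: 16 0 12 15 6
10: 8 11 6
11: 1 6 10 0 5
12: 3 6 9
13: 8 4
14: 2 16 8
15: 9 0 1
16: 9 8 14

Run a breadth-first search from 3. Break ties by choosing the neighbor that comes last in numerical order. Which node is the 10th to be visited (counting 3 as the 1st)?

13

Visit 3; enqueue 12, 8, 5, 4 → queue [12, 8, 5, 4]
Visit 12; enqueue 9, 6 → queue [8, 5, 4, 9, 6]
Visit 8; enqueue 16, 14, 13, 10, 7, 2 → queue [5, 4, 9, 6, 16, 14, 13, 10, 7, 2]
Visit 5; enqueue 11, 0 → queue [4, 9, 6, 16, 14, 13, 10, 7, 2, 11, 0]
Visit 4 → queue [9, 6, 16, 14, 13, 10, 7, 2, 11, 0]
Visit 9; enqueue 15 → queue [6, 16, 14, 13, 10, 7, 2, 11, 0, 15]
Visit 6; enqueue 1 → queue [16, 14, 13, 10, 7, 2, 11, 0, 15, 1]
Visit 16 → queue [14, 13, 10, 7, 2, 11, 0, 15, 1]
Visit 14 → queue [13, 10, 7, 2, 11, 0, 15, 1]
Visit 13 → queue [10, 7, 2, 11, 0, 15, 1]
Visit 10 → queue [7, 2, 11, 0, 15, 1]
Visit 7 → queue [2, 11, 0, 15, 1]
Visit 2 → queue [11, 0, 15, 1]
Visit 11 → queue [0, 15, 1]
Visit 0 → queue [15, 1]
Visit 15 → queue [1]
Visit 1 → queue []

Visit order: 3, 12, 8, 5, 4, 9, 6, 16, 14, 13, 10, 7, 2, 11, 0, 15, 1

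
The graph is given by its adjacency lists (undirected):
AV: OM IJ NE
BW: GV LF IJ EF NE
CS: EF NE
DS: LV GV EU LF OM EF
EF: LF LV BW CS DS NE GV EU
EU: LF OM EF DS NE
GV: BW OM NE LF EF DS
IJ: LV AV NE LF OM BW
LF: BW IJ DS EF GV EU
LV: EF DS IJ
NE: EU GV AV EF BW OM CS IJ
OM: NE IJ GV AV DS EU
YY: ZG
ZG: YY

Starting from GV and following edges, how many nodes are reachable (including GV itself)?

12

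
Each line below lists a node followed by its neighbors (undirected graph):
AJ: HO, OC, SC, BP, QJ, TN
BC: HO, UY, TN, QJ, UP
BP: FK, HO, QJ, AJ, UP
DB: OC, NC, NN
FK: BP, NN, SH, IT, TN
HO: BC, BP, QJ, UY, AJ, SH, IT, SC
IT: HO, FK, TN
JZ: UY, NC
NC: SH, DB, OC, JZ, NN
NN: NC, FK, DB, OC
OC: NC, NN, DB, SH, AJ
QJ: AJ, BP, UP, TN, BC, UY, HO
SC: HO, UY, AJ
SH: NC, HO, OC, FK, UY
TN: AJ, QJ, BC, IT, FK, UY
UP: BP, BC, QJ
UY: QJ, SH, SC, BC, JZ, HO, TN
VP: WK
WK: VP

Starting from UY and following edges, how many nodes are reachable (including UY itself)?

17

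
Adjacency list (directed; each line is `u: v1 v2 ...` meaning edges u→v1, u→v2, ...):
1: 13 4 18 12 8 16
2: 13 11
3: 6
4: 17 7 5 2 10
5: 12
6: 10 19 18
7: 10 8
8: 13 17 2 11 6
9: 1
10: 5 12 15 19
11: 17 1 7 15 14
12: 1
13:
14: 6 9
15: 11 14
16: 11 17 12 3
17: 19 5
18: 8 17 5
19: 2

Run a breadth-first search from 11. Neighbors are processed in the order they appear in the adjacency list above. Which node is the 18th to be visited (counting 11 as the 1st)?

Visit 11; enqueue 17, 1, 7, 15, 14 → queue [17, 1, 7, 15, 14]
Visit 17; enqueue 19, 5 → queue [1, 7, 15, 14, 19, 5]
Visit 1; enqueue 13, 4, 18, 12, 8, 16 → queue [7, 15, 14, 19, 5, 13, 4, 18, 12, 8, 16]
Visit 7; enqueue 10 → queue [15, 14, 19, 5, 13, 4, 18, 12, 8, 16, 10]
Visit 15 → queue [14, 19, 5, 13, 4, 18, 12, 8, 16, 10]
Visit 14; enqueue 6, 9 → queue [19, 5, 13, 4, 18, 12, 8, 16, 10, 6, 9]
Visit 19; enqueue 2 → queue [5, 13, 4, 18, 12, 8, 16, 10, 6, 9, 2]
Visit 5 → queue [13, 4, 18, 12, 8, 16, 10, 6, 9, 2]
Visit 13 → queue [4, 18, 12, 8, 16, 10, 6, 9, 2]
Visit 4 → queue [18, 12, 8, 16, 10, 6, 9, 2]
Visit 18 → queue [12, 8, 16, 10, 6, 9, 2]
Visit 12 → queue [8, 16, 10, 6, 9, 2]
Visit 8 → queue [16, 10, 6, 9, 2]
Visit 16; enqueue 3 → queue [10, 6, 9, 2, 3]
Visit 10 → queue [6, 9, 2, 3]
Visit 6 → queue [9, 2, 3]
Visit 9 → queue [2, 3]
Visit 2 → queue [3]
Visit 3 → queue []

Visit order: 11, 17, 1, 7, 15, 14, 19, 5, 13, 4, 18, 12, 8, 16, 10, 6, 9, 2, 3

2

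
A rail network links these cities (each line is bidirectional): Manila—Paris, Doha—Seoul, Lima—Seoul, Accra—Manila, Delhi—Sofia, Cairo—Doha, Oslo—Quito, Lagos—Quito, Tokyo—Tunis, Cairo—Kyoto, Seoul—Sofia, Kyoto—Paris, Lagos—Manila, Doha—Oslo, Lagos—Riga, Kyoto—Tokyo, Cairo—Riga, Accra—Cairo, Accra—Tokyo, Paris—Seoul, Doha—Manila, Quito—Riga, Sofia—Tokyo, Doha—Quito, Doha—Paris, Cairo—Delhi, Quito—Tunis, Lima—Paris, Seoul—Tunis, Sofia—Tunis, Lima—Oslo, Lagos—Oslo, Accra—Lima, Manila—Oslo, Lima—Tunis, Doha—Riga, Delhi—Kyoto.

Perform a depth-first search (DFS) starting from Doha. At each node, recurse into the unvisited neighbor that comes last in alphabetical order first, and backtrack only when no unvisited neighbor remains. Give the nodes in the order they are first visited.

Doha Seoul Tunis Tokyo Sofia Delhi Kyoto Paris Manila Oslo Quito Riga Lagos Cairo Accra Lima

Visit Doha
Doha → Seoul
Seoul → Tunis
Tunis → Tokyo
Tokyo → Sofia
Sofia → Delhi
Delhi → Kyoto
Kyoto → Paris
Paris → Manila
Manila → Oslo
Oslo → Quito
Quito → Riga
Riga → Lagos
Riga → Cairo
Cairo → Accra
Accra → Lima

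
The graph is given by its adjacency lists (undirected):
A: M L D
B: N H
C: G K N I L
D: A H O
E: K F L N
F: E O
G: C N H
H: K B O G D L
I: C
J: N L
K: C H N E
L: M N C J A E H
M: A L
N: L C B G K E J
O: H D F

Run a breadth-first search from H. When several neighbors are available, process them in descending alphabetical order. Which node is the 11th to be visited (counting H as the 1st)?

J

Visit H; enqueue O, L, K, G, D, B → queue [O, L, K, G, D, B]
Visit O; enqueue F → queue [L, K, G, D, B, F]
Visit L; enqueue N, M, J, E, C, A → queue [K, G, D, B, F, N, M, J, E, C, A]
Visit K → queue [G, D, B, F, N, M, J, E, C, A]
Visit G → queue [D, B, F, N, M, J, E, C, A]
Visit D → queue [B, F, N, M, J, E, C, A]
Visit B → queue [F, N, M, J, E, C, A]
Visit F → queue [N, M, J, E, C, A]
Visit N → queue [M, J, E, C, A]
Visit M → queue [J, E, C, A]
Visit J → queue [E, C, A]
Visit E → queue [C, A]
Visit C; enqueue I → queue [A, I]
Visit A → queue [I]
Visit I → queue []

Visit order: H, O, L, K, G, D, B, F, N, M, J, E, C, A, I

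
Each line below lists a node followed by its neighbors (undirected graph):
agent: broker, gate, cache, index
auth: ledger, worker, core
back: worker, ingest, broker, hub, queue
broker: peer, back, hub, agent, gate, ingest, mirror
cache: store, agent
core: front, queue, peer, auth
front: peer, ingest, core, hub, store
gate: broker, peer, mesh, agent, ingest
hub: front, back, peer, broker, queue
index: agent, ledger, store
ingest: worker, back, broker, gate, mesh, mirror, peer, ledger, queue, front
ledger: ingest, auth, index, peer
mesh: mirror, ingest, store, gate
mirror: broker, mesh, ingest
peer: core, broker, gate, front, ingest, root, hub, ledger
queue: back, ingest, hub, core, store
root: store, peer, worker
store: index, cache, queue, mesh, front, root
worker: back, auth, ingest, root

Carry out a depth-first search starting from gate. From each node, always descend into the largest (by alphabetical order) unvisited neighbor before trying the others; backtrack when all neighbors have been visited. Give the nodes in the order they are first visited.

Visit gate
gate → peer
peer → root
root → worker
worker → ingest
ingest → queue
queue → store
store → mesh
mesh → mirror
mirror → broker
broker → hub
hub → front
front → core
core → auth
auth → ledger
ledger → index
index → agent
agent → cache
hub → back

gate → peer → root → worker → ingest → queue → store → mesh → mirror → broker → hub → front → core → auth → ledger → index → agent → cache → back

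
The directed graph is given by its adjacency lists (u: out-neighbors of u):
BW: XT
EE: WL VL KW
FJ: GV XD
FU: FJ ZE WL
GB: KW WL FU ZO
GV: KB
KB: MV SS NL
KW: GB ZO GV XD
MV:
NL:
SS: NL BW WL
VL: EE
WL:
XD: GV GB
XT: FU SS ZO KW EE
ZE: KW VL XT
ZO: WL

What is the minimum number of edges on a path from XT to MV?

4

Level 0: XT
Level 1: EE, FU, KW, SS, ZO
Level 2: BW, FJ, GB, GV, NL, VL, WL, XD, ZE
Level 3: KB
Level 4: MV
MV first appears at level 4.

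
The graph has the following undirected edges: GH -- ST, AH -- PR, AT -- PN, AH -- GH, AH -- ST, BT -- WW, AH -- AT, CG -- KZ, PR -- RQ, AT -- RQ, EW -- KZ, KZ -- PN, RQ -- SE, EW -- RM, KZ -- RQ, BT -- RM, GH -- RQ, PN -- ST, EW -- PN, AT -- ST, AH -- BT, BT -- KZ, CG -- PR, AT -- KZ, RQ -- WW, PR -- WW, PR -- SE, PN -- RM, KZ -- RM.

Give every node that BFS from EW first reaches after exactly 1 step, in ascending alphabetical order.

KZ, PN, RM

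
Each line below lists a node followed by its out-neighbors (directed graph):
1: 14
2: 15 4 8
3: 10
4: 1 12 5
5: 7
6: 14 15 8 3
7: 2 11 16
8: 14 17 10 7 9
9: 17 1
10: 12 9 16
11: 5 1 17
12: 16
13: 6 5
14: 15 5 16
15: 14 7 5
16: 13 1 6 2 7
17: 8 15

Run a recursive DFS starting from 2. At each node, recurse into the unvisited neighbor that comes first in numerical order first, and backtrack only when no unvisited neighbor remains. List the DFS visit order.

2, 4, 1, 14, 5, 7, 11, 17, 8, 9, 10, 12, 16, 6, 3, 15, 13

Visit 2
2 → 4
4 → 1
1 → 14
14 → 5
5 → 7
7 → 11
11 → 17
17 → 8
8 → 9
8 → 10
10 → 12
12 → 16
16 → 6
6 → 3
6 → 15
16 → 13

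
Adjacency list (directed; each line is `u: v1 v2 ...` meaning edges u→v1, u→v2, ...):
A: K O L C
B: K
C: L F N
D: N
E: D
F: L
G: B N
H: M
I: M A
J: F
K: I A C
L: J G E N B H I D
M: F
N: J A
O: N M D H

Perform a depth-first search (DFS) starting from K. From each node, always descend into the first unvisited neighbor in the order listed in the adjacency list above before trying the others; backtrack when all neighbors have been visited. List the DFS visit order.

Visit K
K → I
I → M
M → F
F → L
L → J
L → G
G → B
G → N
N → A
A → O
O → D
O → H
A → C
L → E

K I M F L J G B N A O D H C E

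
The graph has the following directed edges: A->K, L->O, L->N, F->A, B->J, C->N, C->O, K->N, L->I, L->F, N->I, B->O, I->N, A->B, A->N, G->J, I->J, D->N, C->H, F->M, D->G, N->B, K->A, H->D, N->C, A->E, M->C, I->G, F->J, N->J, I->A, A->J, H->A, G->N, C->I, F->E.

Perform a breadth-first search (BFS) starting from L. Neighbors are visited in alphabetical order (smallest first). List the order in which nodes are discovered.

L, F, I, N, O, A, E, J, M, G, B, C, K, H, D

Visit L; enqueue F, I, N, O → queue [F, I, N, O]
Visit F; enqueue A, E, J, M → queue [I, N, O, A, E, J, M]
Visit I; enqueue G → queue [N, O, A, E, J, M, G]
Visit N; enqueue B, C → queue [O, A, E, J, M, G, B, C]
Visit O → queue [A, E, J, M, G, B, C]
Visit A; enqueue K → queue [E, J, M, G, B, C, K]
Visit E → queue [J, M, G, B, C, K]
Visit J → queue [M, G, B, C, K]
Visit M → queue [G, B, C, K]
Visit G → queue [B, C, K]
Visit B → queue [C, K]
Visit C; enqueue H → queue [K, H]
Visit K → queue [H]
Visit H; enqueue D → queue [D]
Visit D → queue []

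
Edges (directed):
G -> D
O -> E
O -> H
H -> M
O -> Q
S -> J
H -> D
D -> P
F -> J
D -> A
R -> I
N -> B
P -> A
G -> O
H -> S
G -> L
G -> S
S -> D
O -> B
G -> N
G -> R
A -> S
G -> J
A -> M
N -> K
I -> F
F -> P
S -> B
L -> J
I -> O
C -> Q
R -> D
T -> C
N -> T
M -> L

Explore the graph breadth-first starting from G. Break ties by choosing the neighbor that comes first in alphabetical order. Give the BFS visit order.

G → D → J → L → N → O → R → S → A → P → B → K → T → E → H → Q → I → M → C → F

Visit G; enqueue D, J, L, N, O, R, S → queue [D, J, L, N, O, R, S]
Visit D; enqueue A, P → queue [J, L, N, O, R, S, A, P]
Visit J → queue [L, N, O, R, S, A, P]
Visit L → queue [N, O, R, S, A, P]
Visit N; enqueue B, K, T → queue [O, R, S, A, P, B, K, T]
Visit O; enqueue E, H, Q → queue [R, S, A, P, B, K, T, E, H, Q]
Visit R; enqueue I → queue [S, A, P, B, K, T, E, H, Q, I]
Visit S → queue [A, P, B, K, T, E, H, Q, I]
Visit A; enqueue M → queue [P, B, K, T, E, H, Q, I, M]
Visit P → queue [B, K, T, E, H, Q, I, M]
Visit B → queue [K, T, E, H, Q, I, M]
Visit K → queue [T, E, H, Q, I, M]
Visit T; enqueue C → queue [E, H, Q, I, M, C]
Visit E → queue [H, Q, I, M, C]
Visit H → queue [Q, I, M, C]
Visit Q → queue [I, M, C]
Visit I; enqueue F → queue [M, C, F]
Visit M → queue [C, F]
Visit C → queue [F]
Visit F → queue []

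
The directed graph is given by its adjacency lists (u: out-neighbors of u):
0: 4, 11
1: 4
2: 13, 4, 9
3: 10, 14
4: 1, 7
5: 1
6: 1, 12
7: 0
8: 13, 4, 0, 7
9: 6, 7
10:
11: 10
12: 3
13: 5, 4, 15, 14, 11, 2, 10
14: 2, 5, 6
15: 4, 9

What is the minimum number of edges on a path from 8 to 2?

Level 0: 8
Level 1: 0, 4, 7, 13
Level 2: 1, 2, 5, 10, 11, 14, 15
Level 3: 6, 9
Level 4: 12
Level 5: 3
2 first appears at level 2.

2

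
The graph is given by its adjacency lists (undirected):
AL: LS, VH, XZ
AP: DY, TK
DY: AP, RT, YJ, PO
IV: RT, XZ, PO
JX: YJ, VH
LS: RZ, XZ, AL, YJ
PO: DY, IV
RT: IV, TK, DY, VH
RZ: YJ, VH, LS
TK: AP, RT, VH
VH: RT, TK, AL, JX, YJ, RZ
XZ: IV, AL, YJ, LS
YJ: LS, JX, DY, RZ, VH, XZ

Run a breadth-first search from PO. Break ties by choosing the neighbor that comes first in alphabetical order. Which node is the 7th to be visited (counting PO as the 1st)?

Visit PO; enqueue DY, IV → queue [DY, IV]
Visit DY; enqueue AP, RT, YJ → queue [IV, AP, RT, YJ]
Visit IV; enqueue XZ → queue [AP, RT, YJ, XZ]
Visit AP; enqueue TK → queue [RT, YJ, XZ, TK]
Visit RT; enqueue VH → queue [YJ, XZ, TK, VH]
Visit YJ; enqueue JX, LS, RZ → queue [XZ, TK, VH, JX, LS, RZ]
Visit XZ; enqueue AL → queue [TK, VH, JX, LS, RZ, AL]
Visit TK → queue [VH, JX, LS, RZ, AL]
Visit VH → queue [JX, LS, RZ, AL]
Visit JX → queue [LS, RZ, AL]
Visit LS → queue [RZ, AL]
Visit RZ → queue [AL]
Visit AL → queue []

Visit order: PO, DY, IV, AP, RT, YJ, XZ, TK, VH, JX, LS, RZ, AL

XZ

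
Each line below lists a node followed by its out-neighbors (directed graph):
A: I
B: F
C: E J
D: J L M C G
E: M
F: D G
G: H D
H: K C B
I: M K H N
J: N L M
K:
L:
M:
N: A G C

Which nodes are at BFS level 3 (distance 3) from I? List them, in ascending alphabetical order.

Level 0: I
Level 1: H, K, M, N
Level 2: A, B, C, G
Level 3: D, E, F, J
Level 4: L

D, E, F, J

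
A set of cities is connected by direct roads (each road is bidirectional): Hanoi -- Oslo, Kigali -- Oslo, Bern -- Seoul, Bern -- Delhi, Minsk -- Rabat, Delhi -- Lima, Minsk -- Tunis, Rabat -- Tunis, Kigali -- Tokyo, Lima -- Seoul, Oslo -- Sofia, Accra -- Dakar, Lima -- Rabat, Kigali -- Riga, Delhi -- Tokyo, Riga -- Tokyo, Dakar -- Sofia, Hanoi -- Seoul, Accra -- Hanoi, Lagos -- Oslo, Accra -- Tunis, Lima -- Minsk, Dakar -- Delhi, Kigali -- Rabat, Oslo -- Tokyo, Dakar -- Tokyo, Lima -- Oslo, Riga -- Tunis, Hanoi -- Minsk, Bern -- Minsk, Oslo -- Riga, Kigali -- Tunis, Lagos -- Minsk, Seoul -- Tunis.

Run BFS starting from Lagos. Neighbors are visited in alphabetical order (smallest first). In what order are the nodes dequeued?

Visit Lagos; enqueue Minsk, Oslo → queue [Minsk, Oslo]
Visit Minsk; enqueue Bern, Hanoi, Lima, Rabat, Tunis → queue [Oslo, Bern, Hanoi, Lima, Rabat, Tunis]
Visit Oslo; enqueue Kigali, Riga, Sofia, Tokyo → queue [Bern, Hanoi, Lima, Rabat, Tunis, Kigali, Riga, Sofia, Tokyo]
Visit Bern; enqueue Delhi, Seoul → queue [Hanoi, Lima, Rabat, Tunis, Kigali, Riga, Sofia, Tokyo, Delhi, Seoul]
Visit Hanoi; enqueue Accra → queue [Lima, Rabat, Tunis, Kigali, Riga, Sofia, Tokyo, Delhi, Seoul, Accra]
Visit Lima → queue [Rabat, Tunis, Kigali, Riga, Sofia, Tokyo, Delhi, Seoul, Accra]
Visit Rabat → queue [Tunis, Kigali, Riga, Sofia, Tokyo, Delhi, Seoul, Accra]
Visit Tunis → queue [Kigali, Riga, Sofia, Tokyo, Delhi, Seoul, Accra]
Visit Kigali → queue [Riga, Sofia, Tokyo, Delhi, Seoul, Accra]
Visit Riga → queue [Sofia, Tokyo, Delhi, Seoul, Accra]
Visit Sofia; enqueue Dakar → queue [Tokyo, Delhi, Seoul, Accra, Dakar]
Visit Tokyo → queue [Delhi, Seoul, Accra, Dakar]
Visit Delhi → queue [Seoul, Accra, Dakar]
Visit Seoul → queue [Accra, Dakar]
Visit Accra → queue [Dakar]
Visit Dakar → queue []

Lagos, Minsk, Oslo, Bern, Hanoi, Lima, Rabat, Tunis, Kigali, Riga, Sofia, Tokyo, Delhi, Seoul, Accra, Dakar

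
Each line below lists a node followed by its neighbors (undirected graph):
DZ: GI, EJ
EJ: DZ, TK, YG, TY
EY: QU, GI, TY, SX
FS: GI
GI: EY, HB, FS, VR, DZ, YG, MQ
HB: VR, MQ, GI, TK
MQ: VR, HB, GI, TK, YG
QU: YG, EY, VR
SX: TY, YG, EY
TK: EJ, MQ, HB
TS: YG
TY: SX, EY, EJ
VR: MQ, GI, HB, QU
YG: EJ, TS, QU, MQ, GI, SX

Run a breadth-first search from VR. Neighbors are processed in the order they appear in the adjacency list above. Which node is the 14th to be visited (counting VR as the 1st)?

Visit VR; enqueue MQ, GI, HB, QU → queue [MQ, GI, HB, QU]
Visit MQ; enqueue TK, YG → queue [GI, HB, QU, TK, YG]
Visit GI; enqueue EY, FS, DZ → queue [HB, QU, TK, YG, EY, FS, DZ]
Visit HB → queue [QU, TK, YG, EY, FS, DZ]
Visit QU → queue [TK, YG, EY, FS, DZ]
Visit TK; enqueue EJ → queue [YG, EY, FS, DZ, EJ]
Visit YG; enqueue TS, SX → queue [EY, FS, DZ, EJ, TS, SX]
Visit EY; enqueue TY → queue [FS, DZ, EJ, TS, SX, TY]
Visit FS → queue [DZ, EJ, TS, SX, TY]
Visit DZ → queue [EJ, TS, SX, TY]
Visit EJ → queue [TS, SX, TY]
Visit TS → queue [SX, TY]
Visit SX → queue [TY]
Visit TY → queue []

Visit order: VR, MQ, GI, HB, QU, TK, YG, EY, FS, DZ, EJ, TS, SX, TY

TY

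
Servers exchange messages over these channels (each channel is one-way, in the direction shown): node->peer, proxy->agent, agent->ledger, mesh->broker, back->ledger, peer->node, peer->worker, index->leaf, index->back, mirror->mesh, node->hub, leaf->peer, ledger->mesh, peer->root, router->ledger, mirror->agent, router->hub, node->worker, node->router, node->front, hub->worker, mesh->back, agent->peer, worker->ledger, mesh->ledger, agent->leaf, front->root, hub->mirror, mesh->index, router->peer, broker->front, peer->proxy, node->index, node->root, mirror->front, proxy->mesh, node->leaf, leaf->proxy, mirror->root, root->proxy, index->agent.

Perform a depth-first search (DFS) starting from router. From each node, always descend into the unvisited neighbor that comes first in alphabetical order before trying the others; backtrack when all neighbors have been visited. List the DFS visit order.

router hub mirror agent leaf peer node front root proxy mesh back ledger broker index worker

Visit router
router → hub
hub → mirror
mirror → agent
agent → leaf
leaf → peer
peer → node
node → front
front → root
root → proxy
proxy → mesh
mesh → back
back → ledger
mesh → broker
mesh → index
node → worker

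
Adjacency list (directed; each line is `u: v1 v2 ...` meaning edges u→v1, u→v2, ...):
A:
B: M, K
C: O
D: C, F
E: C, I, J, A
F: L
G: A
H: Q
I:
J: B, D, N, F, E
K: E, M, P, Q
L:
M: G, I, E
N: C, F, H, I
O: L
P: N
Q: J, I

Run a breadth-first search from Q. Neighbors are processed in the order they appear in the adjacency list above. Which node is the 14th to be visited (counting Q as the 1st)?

A

Visit Q; enqueue J, I → queue [J, I]
Visit J; enqueue B, D, N, F, E → queue [I, B, D, N, F, E]
Visit I → queue [B, D, N, F, E]
Visit B; enqueue M, K → queue [D, N, F, E, M, K]
Visit D; enqueue C → queue [N, F, E, M, K, C]
Visit N; enqueue H → queue [F, E, M, K, C, H]
Visit F; enqueue L → queue [E, M, K, C, H, L]
Visit E; enqueue A → queue [M, K, C, H, L, A]
Visit M; enqueue G → queue [K, C, H, L, A, G]
Visit K; enqueue P → queue [C, H, L, A, G, P]
Visit C; enqueue O → queue [H, L, A, G, P, O]
Visit H → queue [L, A, G, P, O]
Visit L → queue [A, G, P, O]
Visit A → queue [G, P, O]
Visit G → queue [P, O]
Visit P → queue [O]
Visit O → queue []

Visit order: Q, J, I, B, D, N, F, E, M, K, C, H, L, A, G, P, O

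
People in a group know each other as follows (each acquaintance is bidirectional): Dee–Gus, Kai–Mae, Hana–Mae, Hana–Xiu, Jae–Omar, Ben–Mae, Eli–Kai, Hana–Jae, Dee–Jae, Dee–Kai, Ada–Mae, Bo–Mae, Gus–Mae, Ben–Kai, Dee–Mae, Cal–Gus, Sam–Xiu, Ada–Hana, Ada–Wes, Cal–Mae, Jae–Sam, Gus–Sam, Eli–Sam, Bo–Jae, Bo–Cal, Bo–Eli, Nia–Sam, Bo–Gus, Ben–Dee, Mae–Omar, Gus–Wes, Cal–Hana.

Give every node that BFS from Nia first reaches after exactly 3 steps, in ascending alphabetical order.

Bo, Cal, Dee, Hana, Kai, Mae, Omar, Wes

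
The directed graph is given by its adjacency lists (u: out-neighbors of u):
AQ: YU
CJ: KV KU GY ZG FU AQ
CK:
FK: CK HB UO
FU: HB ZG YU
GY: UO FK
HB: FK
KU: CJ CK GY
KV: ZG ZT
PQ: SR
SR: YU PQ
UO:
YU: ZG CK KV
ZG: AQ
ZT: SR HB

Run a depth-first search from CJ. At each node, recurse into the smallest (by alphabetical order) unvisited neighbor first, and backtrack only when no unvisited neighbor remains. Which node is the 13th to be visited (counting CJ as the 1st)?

FU

Visit CJ
CJ → AQ
AQ → YU
YU → CK
YU → KV
KV → ZG
KV → ZT
ZT → HB
HB → FK
FK → UO
ZT → SR
SR → PQ
CJ → FU
CJ → GY
CJ → KU

Visit order: CJ, AQ, YU, CK, KV, ZG, ZT, HB, FK, UO, SR, PQ, FU, GY, KU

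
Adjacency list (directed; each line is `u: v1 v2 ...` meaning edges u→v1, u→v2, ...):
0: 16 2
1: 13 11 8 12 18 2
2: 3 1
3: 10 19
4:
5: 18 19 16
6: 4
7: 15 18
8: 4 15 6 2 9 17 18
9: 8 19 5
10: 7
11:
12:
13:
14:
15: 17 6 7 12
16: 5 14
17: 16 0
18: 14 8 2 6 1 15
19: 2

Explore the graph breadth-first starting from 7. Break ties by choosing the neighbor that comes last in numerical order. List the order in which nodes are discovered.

7 -> 18 -> 15 -> 14 -> 8 -> 6 -> 2 -> 1 -> 17 -> 12 -> 9 -> 4 -> 3 -> 13 -> 11 -> 16 -> 0 -> 19 -> 5 -> 10

Visit 7; enqueue 18, 15 → queue [18, 15]
Visit 18; enqueue 14, 8, 6, 2, 1 → queue [15, 14, 8, 6, 2, 1]
Visit 15; enqueue 17, 12 → queue [14, 8, 6, 2, 1, 17, 12]
Visit 14 → queue [8, 6, 2, 1, 17, 12]
Visit 8; enqueue 9, 4 → queue [6, 2, 1, 17, 12, 9, 4]
Visit 6 → queue [2, 1, 17, 12, 9, 4]
Visit 2; enqueue 3 → queue [1, 17, 12, 9, 4, 3]
Visit 1; enqueue 13, 11 → queue [17, 12, 9, 4, 3, 13, 11]
Visit 17; enqueue 16, 0 → queue [12, 9, 4, 3, 13, 11, 16, 0]
Visit 12 → queue [9, 4, 3, 13, 11, 16, 0]
Visit 9; enqueue 19, 5 → queue [4, 3, 13, 11, 16, 0, 19, 5]
Visit 4 → queue [3, 13, 11, 16, 0, 19, 5]
Visit 3; enqueue 10 → queue [13, 11, 16, 0, 19, 5, 10]
Visit 13 → queue [11, 16, 0, 19, 5, 10]
Visit 11 → queue [16, 0, 19, 5, 10]
Visit 16 → queue [0, 19, 5, 10]
Visit 0 → queue [19, 5, 10]
Visit 19 → queue [5, 10]
Visit 5 → queue [10]
Visit 10 → queue []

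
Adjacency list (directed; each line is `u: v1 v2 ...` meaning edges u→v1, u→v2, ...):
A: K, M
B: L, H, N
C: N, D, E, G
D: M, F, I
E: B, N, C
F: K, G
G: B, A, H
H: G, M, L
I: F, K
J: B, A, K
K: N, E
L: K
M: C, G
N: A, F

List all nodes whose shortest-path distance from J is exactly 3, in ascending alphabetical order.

C, F, G

Level 0: J
Level 1: A, B, K
Level 2: E, H, L, M, N
Level 3: C, F, G
Level 4: D
Level 5: I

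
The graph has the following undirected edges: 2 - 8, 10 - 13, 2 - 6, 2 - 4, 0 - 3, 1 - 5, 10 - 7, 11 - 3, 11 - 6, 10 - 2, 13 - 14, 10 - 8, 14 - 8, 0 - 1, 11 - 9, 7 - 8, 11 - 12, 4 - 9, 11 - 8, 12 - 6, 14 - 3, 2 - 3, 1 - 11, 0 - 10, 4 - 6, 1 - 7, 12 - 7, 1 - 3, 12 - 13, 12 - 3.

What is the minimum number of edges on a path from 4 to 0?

3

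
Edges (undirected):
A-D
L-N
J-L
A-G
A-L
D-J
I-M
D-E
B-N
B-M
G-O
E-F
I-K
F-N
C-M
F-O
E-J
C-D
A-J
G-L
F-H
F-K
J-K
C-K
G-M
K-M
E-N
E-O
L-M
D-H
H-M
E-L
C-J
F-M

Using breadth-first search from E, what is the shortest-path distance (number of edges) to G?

2

Level 0: E
Level 1: D, F, J, L, N, O
Level 2: A, B, C, G, H, K, M
Level 3: I
G first appears at level 2.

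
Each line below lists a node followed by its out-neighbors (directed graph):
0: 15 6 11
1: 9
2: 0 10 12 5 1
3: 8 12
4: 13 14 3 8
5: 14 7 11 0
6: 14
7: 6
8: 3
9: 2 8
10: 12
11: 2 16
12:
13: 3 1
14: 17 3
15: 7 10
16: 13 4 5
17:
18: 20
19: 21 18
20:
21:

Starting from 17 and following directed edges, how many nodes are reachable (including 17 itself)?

1

BFS from 17 visits: 17
Reachable nodes: 1 of 22 total.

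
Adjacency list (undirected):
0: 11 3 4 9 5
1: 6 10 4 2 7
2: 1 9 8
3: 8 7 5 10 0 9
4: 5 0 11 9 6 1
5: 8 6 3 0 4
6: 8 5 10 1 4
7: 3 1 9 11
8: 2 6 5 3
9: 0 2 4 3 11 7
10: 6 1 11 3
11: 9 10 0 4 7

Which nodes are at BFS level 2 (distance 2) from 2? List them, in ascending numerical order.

Level 0: 2
Level 1: 1, 8, 9
Level 2: 0, 3, 4, 5, 6, 7, 10, 11

0, 3, 4, 5, 6, 7, 10, 11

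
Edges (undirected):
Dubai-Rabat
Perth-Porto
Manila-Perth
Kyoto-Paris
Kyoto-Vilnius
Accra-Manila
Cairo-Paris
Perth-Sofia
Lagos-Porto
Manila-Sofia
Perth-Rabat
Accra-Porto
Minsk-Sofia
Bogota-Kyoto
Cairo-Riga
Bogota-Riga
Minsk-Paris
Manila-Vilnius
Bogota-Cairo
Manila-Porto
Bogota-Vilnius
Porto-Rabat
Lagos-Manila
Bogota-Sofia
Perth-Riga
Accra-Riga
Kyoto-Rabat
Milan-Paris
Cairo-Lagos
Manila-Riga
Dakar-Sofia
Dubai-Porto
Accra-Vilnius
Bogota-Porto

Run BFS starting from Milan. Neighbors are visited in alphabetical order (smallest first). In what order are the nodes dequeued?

Milan Paris Cairo Kyoto Minsk Bogota Lagos Riga Rabat Vilnius Sofia Porto Manila Accra Perth Dubai Dakar

Visit Milan; enqueue Paris → queue [Paris]
Visit Paris; enqueue Cairo, Kyoto, Minsk → queue [Cairo, Kyoto, Minsk]
Visit Cairo; enqueue Bogota, Lagos, Riga → queue [Kyoto, Minsk, Bogota, Lagos, Riga]
Visit Kyoto; enqueue Rabat, Vilnius → queue [Minsk, Bogota, Lagos, Riga, Rabat, Vilnius]
Visit Minsk; enqueue Sofia → queue [Bogota, Lagos, Riga, Rabat, Vilnius, Sofia]
Visit Bogota; enqueue Porto → queue [Lagos, Riga, Rabat, Vilnius, Sofia, Porto]
Visit Lagos; enqueue Manila → queue [Riga, Rabat, Vilnius, Sofia, Porto, Manila]
Visit Riga; enqueue Accra, Perth → queue [Rabat, Vilnius, Sofia, Porto, Manila, Accra, Perth]
Visit Rabat; enqueue Dubai → queue [Vilnius, Sofia, Porto, Manila, Accra, Perth, Dubai]
Visit Vilnius → queue [Sofia, Porto, Manila, Accra, Perth, Dubai]
Visit Sofia; enqueue Dakar → queue [Porto, Manila, Accra, Perth, Dubai, Dakar]
Visit Porto → queue [Manila, Accra, Perth, Dubai, Dakar]
Visit Manila → queue [Accra, Perth, Dubai, Dakar]
Visit Accra → queue [Perth, Dubai, Dakar]
Visit Perth → queue [Dubai, Dakar]
Visit Dubai → queue [Dakar]
Visit Dakar → queue []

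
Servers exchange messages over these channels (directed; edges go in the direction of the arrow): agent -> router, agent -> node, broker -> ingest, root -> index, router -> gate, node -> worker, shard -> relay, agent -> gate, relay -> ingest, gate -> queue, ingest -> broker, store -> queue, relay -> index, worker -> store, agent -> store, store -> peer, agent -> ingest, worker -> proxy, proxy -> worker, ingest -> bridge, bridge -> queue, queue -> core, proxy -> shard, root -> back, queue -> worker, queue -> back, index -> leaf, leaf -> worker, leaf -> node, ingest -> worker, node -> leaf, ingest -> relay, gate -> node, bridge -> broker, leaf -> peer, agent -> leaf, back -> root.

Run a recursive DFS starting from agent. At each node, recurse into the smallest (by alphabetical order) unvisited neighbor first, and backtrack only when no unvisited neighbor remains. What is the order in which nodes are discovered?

Visit agent
agent → gate
gate → node
node → leaf
leaf → peer
leaf → worker
worker → proxy
proxy → shard
shard → relay
relay → index
relay → ingest
ingest → bridge
bridge → broker
bridge → queue
queue → back
back → root
queue → core
worker → store
agent → router

agent gate node leaf peer worker proxy shard relay index ingest bridge broker queue back root core store router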